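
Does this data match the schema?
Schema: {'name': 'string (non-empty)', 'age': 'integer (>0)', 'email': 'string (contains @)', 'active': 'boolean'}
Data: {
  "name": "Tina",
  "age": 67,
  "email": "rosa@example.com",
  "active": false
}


Validating each field against schema:
  name: OK (non-empty string)
  age: OK (positive integer)
  email: OK (string with @)
  active: OK (boolean)

Result: VALID

VALID


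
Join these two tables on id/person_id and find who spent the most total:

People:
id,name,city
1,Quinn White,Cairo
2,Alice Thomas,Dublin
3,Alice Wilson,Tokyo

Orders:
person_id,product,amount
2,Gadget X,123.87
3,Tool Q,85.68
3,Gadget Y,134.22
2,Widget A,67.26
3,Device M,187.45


Join on: people.id = orders.person_id

Joined rows:
  Alice Thomas (Dublin) bought Gadget X for $123.87
  Alice Wilson (Tokyo) bought Tool Q for $85.68
  Alice Wilson (Tokyo) bought Gadget Y for $134.22
  Alice Thomas (Dublin) bought Widget A for $67.26
  Alice Wilson (Tokyo) bought Device M for $187.45

Total per person:
  Alice Wilson: $407.35
  Alice Thomas: $191.13

Top spender: Alice Wilson ($407.35)

Alice Wilson ($407.35)


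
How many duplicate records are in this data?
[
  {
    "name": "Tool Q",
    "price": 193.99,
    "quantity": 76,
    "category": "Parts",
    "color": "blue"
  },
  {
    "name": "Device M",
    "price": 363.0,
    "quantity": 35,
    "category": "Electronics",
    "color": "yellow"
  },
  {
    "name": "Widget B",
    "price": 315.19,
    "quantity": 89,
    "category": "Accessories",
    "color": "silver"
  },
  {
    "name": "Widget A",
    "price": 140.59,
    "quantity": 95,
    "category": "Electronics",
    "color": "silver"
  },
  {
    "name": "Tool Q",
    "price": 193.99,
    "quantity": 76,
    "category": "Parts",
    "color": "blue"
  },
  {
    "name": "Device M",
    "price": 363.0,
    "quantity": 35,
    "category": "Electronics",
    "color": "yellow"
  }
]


Checking 6 records for duplicates:

  Row 1: Tool Q ($193.99, qty 76)
  Row 2: Device M ($363.0, qty 35)
  Row 3: Widget B ($315.19, qty 89)
  Row 4: Widget A ($140.59, qty 95)
  Row 5: Tool Q ($193.99, qty 76) <-- DUPLICATE
  Row 6: Device M ($363.0, qty 35) <-- DUPLICATE

Duplicates found: 2
Unique records: 4

2 duplicates, 4 unique


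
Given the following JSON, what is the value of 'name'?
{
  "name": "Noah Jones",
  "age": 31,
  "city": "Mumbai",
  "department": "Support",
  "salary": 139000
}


Looking up field 'name'
Value: Noah Jones

Noah Jones


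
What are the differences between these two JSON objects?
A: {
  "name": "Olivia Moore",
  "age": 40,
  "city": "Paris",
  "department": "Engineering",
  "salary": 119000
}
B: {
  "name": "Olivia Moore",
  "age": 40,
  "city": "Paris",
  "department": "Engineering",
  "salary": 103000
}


Comparing each field (in key order):
  name: same
  age: same
  city: same
  department: same
  salary: DIFFERENT
Differences:
  salary: 119000 -> 103000

1 field(s) changed

1 change: salary


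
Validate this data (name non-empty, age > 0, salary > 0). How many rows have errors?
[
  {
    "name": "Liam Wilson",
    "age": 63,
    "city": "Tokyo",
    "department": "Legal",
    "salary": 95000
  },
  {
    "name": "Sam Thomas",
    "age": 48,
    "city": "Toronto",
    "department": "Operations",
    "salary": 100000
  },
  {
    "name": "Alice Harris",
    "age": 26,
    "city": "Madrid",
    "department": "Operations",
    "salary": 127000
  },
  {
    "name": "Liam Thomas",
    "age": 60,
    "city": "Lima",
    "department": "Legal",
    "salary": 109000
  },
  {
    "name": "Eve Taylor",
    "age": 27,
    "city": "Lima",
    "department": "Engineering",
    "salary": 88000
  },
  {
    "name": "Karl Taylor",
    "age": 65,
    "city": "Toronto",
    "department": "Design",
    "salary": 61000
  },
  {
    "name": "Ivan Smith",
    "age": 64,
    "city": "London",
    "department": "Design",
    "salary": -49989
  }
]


Validating 7 records:
Rules: name non-empty, age > 0, salary > 0

  Row 1 (Liam Wilson): OK
  Row 2 (Sam Thomas): OK
  Row 3 (Alice Harris): OK
  Row 4 (Liam Thomas): OK
  Row 5 (Eve Taylor): OK
  Row 6 (Karl Taylor): OK
  Row 7 (Ivan Smith): negative salary: -49989

Total errors: 1

1 errors


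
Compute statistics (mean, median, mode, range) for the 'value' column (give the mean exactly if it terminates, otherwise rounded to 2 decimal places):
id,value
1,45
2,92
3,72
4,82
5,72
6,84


Data: [45, 92, 72, 82, 72, 84]
Count: 6
Sum: 447
Mean: 447/6 = 74.5
Sorted: [45, 72, 72, 82, 84, 92]
Median: 77.0
Mode: 72 (2 times)
Range: 92 - 45 = 47
Min: 45, Max: 92

mean=74.5, median=77.0, mode=72, range=47


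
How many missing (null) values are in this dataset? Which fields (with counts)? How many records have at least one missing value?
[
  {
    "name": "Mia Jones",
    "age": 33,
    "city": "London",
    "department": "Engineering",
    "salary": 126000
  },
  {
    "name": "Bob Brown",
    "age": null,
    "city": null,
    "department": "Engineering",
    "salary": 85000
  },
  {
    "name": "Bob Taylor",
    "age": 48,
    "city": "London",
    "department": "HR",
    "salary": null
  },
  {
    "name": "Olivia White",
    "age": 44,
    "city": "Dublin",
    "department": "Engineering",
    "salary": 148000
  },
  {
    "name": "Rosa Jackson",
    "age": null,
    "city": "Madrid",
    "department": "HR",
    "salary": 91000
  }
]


Checking for missing (null) values in 5 records:

  Mia Jones: complete
  Bob Brown: age, city
  Bob Taylor: salary
  Olivia White: complete
  Rosa Jackson: age

Per field:
  name: 0 missing
  age: 2 missing
  city: 1 missing
  department: 0 missing
  salary: 1 missing

Total missing values: 4
Records with any missing: 3

4 missing values (age: 2, city: 1, salary: 1); 3 incomplete records


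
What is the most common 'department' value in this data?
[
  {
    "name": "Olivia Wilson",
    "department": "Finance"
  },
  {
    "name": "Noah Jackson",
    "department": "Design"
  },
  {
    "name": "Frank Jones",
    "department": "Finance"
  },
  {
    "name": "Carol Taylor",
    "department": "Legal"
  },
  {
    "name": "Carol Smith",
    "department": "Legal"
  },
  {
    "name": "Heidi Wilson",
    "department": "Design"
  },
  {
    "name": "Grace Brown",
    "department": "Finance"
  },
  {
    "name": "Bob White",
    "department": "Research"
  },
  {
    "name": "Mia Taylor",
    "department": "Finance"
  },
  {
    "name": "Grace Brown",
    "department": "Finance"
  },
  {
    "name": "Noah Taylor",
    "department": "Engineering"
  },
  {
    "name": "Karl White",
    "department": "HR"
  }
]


Counting 'department' values across 12 records:

  Finance: 5 #####
  Design: 2 ##
  Legal: 2 ##
  Research: 1 #
  Engineering: 1 #
  HR: 1 #

Most common: Finance (5 times)

Finance (5 times)


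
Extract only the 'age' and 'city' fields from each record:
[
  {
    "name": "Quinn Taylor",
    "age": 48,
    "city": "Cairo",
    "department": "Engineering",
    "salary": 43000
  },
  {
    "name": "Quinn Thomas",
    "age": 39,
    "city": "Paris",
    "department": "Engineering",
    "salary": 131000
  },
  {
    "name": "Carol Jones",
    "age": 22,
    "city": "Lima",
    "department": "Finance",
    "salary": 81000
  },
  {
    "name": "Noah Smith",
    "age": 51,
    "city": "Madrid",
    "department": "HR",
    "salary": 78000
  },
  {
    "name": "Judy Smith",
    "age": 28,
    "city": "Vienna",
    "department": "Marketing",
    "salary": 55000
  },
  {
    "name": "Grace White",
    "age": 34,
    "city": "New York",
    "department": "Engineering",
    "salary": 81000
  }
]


Original: 6 records with fields: name, age, city, department, salary
Keep: ['age', 'city']
Drop: ['name', 'department', 'salary']
Result: 6 records, 2 fields each

[
  {
    "age": 48,
    "city": "Cairo"
  },
  {
    "age": 39,
    "city": "Paris"
  },
  {
    "age": 22,
    "city": "Lima"
  },
  {
    "age": 51,
    "city": "Madrid"
  },
  {
    "age": 28,
    "city": "Vienna"
  },
  {
    "age": 34,
    "city": "New York"
  }
]


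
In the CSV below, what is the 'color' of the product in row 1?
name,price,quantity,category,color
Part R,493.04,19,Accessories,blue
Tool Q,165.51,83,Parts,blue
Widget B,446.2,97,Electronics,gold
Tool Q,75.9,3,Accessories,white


Query: Row 1 ('Part R'), column 'color'
Value: blue

blue


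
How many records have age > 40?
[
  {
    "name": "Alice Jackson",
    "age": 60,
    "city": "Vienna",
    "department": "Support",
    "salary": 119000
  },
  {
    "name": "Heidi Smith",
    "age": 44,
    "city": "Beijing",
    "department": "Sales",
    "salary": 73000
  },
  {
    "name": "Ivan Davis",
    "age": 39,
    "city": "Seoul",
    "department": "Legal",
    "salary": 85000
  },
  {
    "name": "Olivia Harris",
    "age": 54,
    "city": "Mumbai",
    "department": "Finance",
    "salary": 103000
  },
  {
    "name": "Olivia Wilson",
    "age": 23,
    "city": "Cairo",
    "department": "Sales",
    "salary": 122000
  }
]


Data: 5 records
Condition: age > 40

Checking each record:
  Alice Jackson: 60 MATCH
  Heidi Smith: 44 MATCH
  Ivan Davis: 39
  Olivia Harris: 54 MATCH
  Olivia Wilson: 23

Count: 3

3


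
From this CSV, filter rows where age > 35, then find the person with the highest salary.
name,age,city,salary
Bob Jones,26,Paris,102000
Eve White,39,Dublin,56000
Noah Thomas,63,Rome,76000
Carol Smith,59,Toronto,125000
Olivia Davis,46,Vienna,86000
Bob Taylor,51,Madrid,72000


Filter: age > 35
Sort by: salary (descending)

Filtered records (5):
  Carol Smith, age 59, salary $125000
  Olivia Davis, age 46, salary $86000
  Noah Thomas, age 63, salary $76000
  Bob Taylor, age 51, salary $72000
  Eve White, age 39, salary $56000

Highest salary: Carol Smith ($125000)

Carol Smith


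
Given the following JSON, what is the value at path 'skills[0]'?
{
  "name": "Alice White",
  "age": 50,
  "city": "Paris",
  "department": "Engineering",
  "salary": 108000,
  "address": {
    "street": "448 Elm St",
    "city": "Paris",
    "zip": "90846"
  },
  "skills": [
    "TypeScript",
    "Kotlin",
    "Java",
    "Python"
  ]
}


Query: skills[0]
Path: skills -> first element
Value: TypeScript

TypeScript


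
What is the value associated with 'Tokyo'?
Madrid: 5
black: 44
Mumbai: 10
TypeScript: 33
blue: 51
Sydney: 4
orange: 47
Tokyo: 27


Looking up key 'Tokyo'
Value: 27

27


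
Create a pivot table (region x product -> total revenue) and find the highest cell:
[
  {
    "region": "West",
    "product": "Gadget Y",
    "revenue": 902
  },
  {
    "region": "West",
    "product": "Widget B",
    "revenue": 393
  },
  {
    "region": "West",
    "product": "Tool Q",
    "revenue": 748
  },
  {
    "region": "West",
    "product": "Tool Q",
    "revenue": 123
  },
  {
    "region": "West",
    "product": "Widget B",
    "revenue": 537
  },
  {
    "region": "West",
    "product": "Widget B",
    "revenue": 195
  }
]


Pivot: region (rows) x product (columns) -> total revenue

     Gadget Y      Tool Q        Widget B    
West           902           871          1125  

Highest: West / Widget B = $1125

West / Widget B = $1125


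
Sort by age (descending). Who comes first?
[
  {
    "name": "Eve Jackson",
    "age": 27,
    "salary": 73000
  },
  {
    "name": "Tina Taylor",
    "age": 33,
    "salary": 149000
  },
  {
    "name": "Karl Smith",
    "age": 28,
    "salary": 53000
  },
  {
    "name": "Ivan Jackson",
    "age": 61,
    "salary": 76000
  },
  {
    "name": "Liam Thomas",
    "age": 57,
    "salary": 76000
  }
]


Sort by: age (descending)

Sorted order:
  1. Ivan Jackson (age = 61)
  2. Liam Thomas (age = 57)
  3. Tina Taylor (age = 33)
  4. Karl Smith (age = 28)
  5. Eve Jackson (age = 27)

First: Ivan Jackson

Ivan Jackson


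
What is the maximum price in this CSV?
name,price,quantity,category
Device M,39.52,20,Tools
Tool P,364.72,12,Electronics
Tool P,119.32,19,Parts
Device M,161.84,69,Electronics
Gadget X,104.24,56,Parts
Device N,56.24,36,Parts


Computing maximum price:
Values: [39.52, 364.72, 119.32, 161.84, 104.24, 56.24]
Max = 364.72

364.72


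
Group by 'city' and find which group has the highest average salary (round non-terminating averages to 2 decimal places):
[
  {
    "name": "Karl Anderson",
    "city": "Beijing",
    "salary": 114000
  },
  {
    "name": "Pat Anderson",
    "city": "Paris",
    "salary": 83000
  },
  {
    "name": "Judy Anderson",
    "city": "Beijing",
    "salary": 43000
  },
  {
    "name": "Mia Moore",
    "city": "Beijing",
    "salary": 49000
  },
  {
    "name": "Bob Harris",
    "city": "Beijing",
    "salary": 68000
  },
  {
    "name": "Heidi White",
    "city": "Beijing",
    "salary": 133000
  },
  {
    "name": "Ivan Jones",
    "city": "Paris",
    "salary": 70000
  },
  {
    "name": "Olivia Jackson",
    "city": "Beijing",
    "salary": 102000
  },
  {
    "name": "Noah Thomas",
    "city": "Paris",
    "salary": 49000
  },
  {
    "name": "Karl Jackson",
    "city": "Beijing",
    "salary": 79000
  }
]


Group by: city

Groups:
  Beijing: 7 people, avg salary = 588000/7 = $84000
  Paris: 3 people, avg salary = 202000/3 ≈ $67333.33

Highest average salary: Beijing ($84000)

Beijing ($84000)


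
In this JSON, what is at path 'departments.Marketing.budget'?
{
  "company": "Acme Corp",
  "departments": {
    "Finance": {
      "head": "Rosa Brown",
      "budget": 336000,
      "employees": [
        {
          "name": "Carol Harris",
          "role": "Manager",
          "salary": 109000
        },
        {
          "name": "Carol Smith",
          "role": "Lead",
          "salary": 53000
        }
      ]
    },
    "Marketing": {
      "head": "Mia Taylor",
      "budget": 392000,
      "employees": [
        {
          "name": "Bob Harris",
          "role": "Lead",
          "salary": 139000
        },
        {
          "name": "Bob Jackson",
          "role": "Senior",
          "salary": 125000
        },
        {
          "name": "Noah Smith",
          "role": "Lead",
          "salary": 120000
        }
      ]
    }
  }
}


Path: departments.Marketing.budget

Navigate:
  -> departments
  -> Marketing
  -> budget = 392000

392000


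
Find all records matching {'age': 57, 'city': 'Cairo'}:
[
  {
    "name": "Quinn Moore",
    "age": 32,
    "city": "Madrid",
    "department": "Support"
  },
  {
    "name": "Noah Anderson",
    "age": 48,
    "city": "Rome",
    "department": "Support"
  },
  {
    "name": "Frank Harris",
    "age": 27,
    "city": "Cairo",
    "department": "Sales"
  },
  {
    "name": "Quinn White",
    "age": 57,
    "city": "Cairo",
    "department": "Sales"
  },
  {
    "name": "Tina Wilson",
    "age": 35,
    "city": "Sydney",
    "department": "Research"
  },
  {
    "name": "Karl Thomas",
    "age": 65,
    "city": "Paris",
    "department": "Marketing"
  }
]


Search criteria: {'age': 57, 'city': 'Cairo'}

Checking 6 records:
  Quinn Moore: {age: 32, city: Madrid}
  Noah Anderson: {age: 48, city: Rome}
  Frank Harris: {age: 27, city: Cairo}
  Quinn White: {age: 57, city: Cairo} <-- MATCH
  Tina Wilson: {age: 35, city: Sydney}
  Karl Thomas: {age: 65, city: Paris}

Matches: ["Quinn White"]

["Quinn White"]


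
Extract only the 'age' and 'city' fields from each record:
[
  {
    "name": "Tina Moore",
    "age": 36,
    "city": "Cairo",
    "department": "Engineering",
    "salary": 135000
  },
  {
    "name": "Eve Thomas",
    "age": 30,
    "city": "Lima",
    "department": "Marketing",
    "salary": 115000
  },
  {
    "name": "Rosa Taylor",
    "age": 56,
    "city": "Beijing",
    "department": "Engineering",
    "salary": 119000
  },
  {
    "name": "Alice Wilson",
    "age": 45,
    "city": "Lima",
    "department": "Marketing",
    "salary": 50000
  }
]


Original: 4 records with fields: name, age, city, department, salary
Keep: ['age', 'city']
Drop: ['name', 'department', 'salary']
Result: 4 records, 2 fields each

[
  {
    "age": 36,
    "city": "Cairo"
  },
  {
    "age": 30,
    "city": "Lima"
  },
  {
    "age": 56,
    "city": "Beijing"
  },
  {
    "age": 45,
    "city": "Lima"
  }
]


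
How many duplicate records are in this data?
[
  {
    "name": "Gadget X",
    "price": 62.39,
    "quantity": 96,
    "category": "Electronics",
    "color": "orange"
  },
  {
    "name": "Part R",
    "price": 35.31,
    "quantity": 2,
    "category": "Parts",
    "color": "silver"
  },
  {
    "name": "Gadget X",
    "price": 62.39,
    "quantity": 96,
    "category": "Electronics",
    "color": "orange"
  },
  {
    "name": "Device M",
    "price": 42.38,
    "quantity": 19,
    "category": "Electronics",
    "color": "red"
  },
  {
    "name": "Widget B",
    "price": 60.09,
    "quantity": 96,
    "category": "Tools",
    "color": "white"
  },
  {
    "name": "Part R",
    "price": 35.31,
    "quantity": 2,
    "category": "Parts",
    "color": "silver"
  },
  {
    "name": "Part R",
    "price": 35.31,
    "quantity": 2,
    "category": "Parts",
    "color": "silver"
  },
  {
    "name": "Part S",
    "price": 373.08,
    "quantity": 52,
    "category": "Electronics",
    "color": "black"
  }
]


Checking 8 records for duplicates:

  Row 1: Gadget X ($62.39, qty 96)
  Row 2: Part R ($35.31, qty 2)
  Row 3: Gadget X ($62.39, qty 96) <-- DUPLICATE
  Row 4: Device M ($42.38, qty 19)
  Row 5: Widget B ($60.09, qty 96)
  Row 6: Part R ($35.31, qty 2) <-- DUPLICATE
  Row 7: Part R ($35.31, qty 2) <-- DUPLICATE
  Row 8: Part S ($373.08, qty 52)

Duplicates found: 3
Unique records: 5

3 duplicates, 5 unique


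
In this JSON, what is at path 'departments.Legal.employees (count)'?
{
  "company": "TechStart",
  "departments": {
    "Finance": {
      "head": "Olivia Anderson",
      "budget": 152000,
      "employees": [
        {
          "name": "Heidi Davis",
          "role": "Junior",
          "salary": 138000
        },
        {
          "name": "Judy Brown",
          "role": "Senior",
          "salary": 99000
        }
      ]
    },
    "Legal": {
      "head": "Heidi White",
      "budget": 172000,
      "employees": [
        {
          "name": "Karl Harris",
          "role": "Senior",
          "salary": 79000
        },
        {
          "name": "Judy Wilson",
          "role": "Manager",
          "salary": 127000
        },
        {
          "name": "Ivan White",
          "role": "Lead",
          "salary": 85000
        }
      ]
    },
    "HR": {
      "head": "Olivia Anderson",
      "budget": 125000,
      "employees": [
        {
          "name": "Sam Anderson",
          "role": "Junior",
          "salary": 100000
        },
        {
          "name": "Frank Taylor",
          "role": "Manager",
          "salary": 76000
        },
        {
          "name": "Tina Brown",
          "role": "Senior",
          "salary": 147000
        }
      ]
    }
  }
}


Path: departments.Legal.employees (count)

Navigate:
  -> departments
  -> Legal
  -> employees (array, length 3)

3


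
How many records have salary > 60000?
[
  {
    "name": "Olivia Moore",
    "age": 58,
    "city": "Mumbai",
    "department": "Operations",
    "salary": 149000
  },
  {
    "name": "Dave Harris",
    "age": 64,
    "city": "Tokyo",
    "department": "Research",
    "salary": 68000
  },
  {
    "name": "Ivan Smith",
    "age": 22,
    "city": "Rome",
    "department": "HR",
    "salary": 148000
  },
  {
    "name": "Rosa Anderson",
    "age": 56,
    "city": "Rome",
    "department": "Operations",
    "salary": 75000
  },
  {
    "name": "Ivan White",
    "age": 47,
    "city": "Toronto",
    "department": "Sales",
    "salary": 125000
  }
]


Data: 5 records
Condition: salary > 60000

Checking each record:
  Olivia Moore: 149000 MATCH
  Dave Harris: 68000 MATCH
  Ivan Smith: 148000 MATCH
  Rosa Anderson: 75000 MATCH
  Ivan White: 125000 MATCH

Count: 5

5


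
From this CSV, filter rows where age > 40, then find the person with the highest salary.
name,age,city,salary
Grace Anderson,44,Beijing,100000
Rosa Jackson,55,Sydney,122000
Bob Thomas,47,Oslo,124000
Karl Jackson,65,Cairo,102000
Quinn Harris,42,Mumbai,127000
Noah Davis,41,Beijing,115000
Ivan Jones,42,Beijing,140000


Filter: age > 40
Sort by: salary (descending)

Filtered records (7):
  Ivan Jones, age 42, salary $140000
  Quinn Harris, age 42, salary $127000
  Bob Thomas, age 47, salary $124000
  Rosa Jackson, age 55, salary $122000
  Noah Davis, age 41, salary $115000
  Karl Jackson, age 65, salary $102000
  Grace Anderson, age 44, salary $100000

Highest salary: Ivan Jones ($140000)

Ivan Jones


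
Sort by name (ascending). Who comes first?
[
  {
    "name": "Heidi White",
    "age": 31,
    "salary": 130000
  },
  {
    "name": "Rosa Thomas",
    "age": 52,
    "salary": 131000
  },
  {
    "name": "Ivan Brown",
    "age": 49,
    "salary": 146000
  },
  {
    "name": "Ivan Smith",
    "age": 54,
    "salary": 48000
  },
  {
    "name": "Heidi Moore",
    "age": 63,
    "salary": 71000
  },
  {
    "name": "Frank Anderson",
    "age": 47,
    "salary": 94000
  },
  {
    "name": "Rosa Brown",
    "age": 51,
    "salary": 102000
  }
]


Sort by: name (ascending)

Sorted order:
  1. Frank Anderson (name = Frank Anderson)
  2. Heidi Moore (name = Heidi Moore)
  3. Heidi White (name = Heidi White)
  4. Ivan Brown (name = Ivan Brown)
  5. Ivan Smith (name = Ivan Smith)
  6. Rosa Brown (name = Rosa Brown)
  7. Rosa Thomas (name = Rosa Thomas)

First: Frank Anderson

Frank Anderson


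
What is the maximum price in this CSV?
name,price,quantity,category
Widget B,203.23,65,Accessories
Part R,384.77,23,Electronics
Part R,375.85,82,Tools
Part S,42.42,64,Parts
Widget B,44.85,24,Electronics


Computing maximum price:
Values: [203.23, 384.77, 375.85, 42.42, 44.85]
Max = 384.77

384.77


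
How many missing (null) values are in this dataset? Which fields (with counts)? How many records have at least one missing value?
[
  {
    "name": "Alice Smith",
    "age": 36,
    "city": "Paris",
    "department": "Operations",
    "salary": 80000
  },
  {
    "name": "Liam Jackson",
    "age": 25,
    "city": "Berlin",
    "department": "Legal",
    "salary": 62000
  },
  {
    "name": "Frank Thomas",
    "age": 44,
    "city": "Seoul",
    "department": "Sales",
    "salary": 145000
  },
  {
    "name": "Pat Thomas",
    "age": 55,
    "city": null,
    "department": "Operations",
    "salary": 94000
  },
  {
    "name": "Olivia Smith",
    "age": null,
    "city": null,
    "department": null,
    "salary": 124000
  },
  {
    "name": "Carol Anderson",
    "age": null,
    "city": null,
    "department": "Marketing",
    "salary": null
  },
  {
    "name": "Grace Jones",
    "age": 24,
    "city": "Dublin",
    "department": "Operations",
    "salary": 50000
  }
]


Checking for missing (null) values in 7 records:

  Alice Smith: complete
  Liam Jackson: complete
  Frank Thomas: complete
  Pat Thomas: city
  Olivia Smith: age, city, department
  Carol Anderson: age, city, salary
  Grace Jones: complete

Per field:
  name: 0 missing
  age: 2 missing
  city: 3 missing
  department: 1 missing
  salary: 1 missing

Total missing values: 7
Records with any missing: 3

7 missing values (age: 2, city: 3, department: 1, salary: 1); 3 incomplete records


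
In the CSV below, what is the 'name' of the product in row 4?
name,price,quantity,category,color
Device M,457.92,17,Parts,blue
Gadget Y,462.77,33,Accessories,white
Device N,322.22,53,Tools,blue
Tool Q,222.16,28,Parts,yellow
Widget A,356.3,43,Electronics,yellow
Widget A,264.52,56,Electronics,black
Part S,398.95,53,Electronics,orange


Query: Row 4 ('Tool Q'), column 'name'
Value: Tool Q

Tool Q


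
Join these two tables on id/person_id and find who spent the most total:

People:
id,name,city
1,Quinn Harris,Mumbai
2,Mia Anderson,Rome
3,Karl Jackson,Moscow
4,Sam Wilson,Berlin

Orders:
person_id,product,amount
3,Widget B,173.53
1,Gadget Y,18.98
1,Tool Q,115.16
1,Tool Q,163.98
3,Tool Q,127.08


Join on: people.id = orders.person_id

Joined rows:
  Karl Jackson (Moscow) bought Widget B for $173.53
  Quinn Harris (Mumbai) bought Gadget Y for $18.98
  Quinn Harris (Mumbai) bought Tool Q for $115.16
  Quinn Harris (Mumbai) bought Tool Q for $163.98
  Karl Jackson (Moscow) bought Tool Q for $127.08

Total per person:
  Karl Jackson: $300.61
  Quinn Harris: $298.12

Top spender: Karl Jackson ($300.61)

Karl Jackson ($300.61)


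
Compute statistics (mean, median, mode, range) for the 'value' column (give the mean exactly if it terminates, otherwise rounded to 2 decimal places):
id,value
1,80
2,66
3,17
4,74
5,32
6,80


Data: [80, 66, 17, 74, 32, 80]
Count: 6
Sum: 349
Mean: 349/6 ≈ 58.17 (rounded to 2 decimal places)
Sorted: [17, 32, 66, 74, 80, 80]
Median: 70.0
Mode: 80 (2 times)
Range: 80 - 17 = 63
Min: 17, Max: 80

mean≈58.17, median=70.0, mode=80, range=63


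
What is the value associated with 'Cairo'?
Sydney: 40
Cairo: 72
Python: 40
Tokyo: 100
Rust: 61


Looking up key 'Cairo'
Value: 72

72


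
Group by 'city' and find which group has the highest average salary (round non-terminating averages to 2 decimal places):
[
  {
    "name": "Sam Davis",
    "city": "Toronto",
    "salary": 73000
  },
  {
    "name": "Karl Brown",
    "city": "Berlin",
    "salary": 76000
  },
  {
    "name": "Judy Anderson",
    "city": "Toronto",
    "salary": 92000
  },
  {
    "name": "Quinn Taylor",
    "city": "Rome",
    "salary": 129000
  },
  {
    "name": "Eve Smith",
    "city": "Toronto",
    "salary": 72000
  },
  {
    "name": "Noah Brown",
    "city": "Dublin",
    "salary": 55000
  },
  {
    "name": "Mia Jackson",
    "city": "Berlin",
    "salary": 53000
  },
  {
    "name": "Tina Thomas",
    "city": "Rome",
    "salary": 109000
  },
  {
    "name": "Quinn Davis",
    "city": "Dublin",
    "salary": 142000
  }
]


Group by: city

Groups:
  Berlin: 2 people, avg salary = 129000/2 = $64500
  Dublin: 2 people, avg salary = 197000/2 = $98500
  Rome: 2 people, avg salary = 238000/2 = $119000
  Toronto: 3 people, avg salary = 237000/3 = $79000

Highest average salary: Rome ($119000)

Rome ($119000)


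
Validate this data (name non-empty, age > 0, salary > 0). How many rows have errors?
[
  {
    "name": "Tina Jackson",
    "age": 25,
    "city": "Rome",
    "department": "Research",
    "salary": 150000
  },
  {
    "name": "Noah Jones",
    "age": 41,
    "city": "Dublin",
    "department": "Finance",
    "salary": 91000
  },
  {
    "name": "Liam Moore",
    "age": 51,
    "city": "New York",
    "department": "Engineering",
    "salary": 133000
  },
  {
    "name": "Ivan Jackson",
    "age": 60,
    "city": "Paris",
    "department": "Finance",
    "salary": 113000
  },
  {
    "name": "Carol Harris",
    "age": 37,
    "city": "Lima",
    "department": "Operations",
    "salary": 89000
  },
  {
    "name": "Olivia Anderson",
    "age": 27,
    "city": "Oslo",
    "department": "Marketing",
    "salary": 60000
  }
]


Validating 6 records:
Rules: name non-empty, age > 0, salary > 0

  Row 1 (Tina Jackson): OK
  Row 2 (Noah Jones): OK
  Row 3 (Liam Moore): OK
  Row 4 (Ivan Jackson): OK
  Row 5 (Carol Harris): OK
  Row 6 (Olivia Anderson): OK

Total errors: 0

0 errors


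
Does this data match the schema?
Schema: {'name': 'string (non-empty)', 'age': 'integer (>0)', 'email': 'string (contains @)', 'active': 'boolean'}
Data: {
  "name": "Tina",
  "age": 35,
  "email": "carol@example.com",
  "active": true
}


Validating each field against schema:
  name: OK (non-empty string)
  age: OK (positive integer)
  email: OK (string with @)
  active: OK (boolean)

Result: VALID

VALID


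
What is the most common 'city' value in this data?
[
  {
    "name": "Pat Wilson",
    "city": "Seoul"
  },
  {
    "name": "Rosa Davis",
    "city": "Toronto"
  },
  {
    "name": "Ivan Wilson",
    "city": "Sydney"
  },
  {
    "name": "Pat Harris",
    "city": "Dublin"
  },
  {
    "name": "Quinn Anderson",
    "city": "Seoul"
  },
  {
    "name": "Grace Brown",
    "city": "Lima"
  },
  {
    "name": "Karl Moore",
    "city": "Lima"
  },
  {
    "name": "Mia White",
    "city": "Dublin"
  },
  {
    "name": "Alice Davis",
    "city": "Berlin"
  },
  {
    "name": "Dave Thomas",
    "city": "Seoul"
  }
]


Counting 'city' values across 10 records:

  Seoul: 3 ###
  Dublin: 2 ##
  Lima: 2 ##
  Toronto: 1 #
  Sydney: 1 #
  Berlin: 1 #

Most common: Seoul (3 times)

Seoul (3 times)


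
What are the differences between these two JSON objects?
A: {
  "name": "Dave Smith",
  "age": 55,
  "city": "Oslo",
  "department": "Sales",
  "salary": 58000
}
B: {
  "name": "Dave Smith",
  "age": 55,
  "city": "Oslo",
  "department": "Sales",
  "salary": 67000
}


Comparing each field (in key order):
  name: same
  age: same
  city: same
  department: same
  salary: DIFFERENT
Differences:
  salary: 58000 -> 67000

1 field(s) changed

1 change: salary


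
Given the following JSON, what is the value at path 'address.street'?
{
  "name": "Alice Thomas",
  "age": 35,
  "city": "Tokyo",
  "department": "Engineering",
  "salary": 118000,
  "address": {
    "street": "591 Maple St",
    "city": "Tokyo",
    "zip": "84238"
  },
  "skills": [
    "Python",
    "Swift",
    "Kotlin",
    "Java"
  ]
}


Query: address.street
Path: address -> street
Value: 591 Maple St

591 Maple St


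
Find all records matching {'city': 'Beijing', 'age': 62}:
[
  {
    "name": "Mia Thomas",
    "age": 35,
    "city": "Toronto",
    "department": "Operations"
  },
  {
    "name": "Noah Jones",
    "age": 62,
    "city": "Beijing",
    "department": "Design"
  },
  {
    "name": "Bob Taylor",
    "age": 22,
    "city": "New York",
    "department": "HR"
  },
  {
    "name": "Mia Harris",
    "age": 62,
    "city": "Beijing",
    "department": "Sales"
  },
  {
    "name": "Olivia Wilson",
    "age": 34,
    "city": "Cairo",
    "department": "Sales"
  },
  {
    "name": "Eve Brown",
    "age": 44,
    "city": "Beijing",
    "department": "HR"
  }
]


Search criteria: {'city': 'Beijing', 'age': 62}

Checking 6 records:
  Mia Thomas: {city: Toronto, age: 35}
  Noah Jones: {city: Beijing, age: 62} <-- MATCH
  Bob Taylor: {city: New York, age: 22}
  Mia Harris: {city: Beijing, age: 62} <-- MATCH
  Olivia Wilson: {city: Cairo, age: 34}
  Eve Brown: {city: Beijing, age: 44}

Matches: ["Noah Jones", "Mia Harris"]

["Noah Jones", "Mia Harris"]


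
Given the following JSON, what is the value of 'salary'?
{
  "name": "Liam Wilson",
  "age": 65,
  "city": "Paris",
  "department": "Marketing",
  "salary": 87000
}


Looking up field 'salary'
Value: 87000

87000


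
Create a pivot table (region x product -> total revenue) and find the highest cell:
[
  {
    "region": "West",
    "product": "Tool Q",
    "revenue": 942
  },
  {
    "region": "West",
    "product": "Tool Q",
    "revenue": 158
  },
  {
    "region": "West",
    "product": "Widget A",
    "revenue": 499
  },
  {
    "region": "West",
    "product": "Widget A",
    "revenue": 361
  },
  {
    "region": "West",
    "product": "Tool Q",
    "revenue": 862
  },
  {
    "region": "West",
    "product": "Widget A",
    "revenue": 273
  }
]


Pivot: region (rows) x product (columns) -> total revenue

     Tool Q        Widget A    
West          1962          1133  

Highest: West / Tool Q = $1962

West / Tool Q = $1962


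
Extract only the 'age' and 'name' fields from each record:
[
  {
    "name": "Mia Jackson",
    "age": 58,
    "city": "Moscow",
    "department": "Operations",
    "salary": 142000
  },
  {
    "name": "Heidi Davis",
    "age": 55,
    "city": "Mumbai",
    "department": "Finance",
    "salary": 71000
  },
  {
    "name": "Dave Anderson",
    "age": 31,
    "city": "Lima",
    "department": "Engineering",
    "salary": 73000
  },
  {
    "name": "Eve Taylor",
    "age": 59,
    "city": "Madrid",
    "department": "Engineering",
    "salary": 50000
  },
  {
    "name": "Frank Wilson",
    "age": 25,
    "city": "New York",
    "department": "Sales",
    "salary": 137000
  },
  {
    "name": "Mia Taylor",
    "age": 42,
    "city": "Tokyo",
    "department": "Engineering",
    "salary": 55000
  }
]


Original: 6 records with fields: name, age, city, department, salary
Keep: ['age', 'name']
Drop: ['city', 'department', 'salary']
Result: 6 records, 2 fields each

[
  {
    "age": 58,
    "name": "Mia Jackson"
  },
  {
    "age": 55,
    "name": "Heidi Davis"
  },
  {
    "age": 31,
    "name": "Dave Anderson"
  },
  {
    "age": 59,
    "name": "Eve Taylor"
  },
  {
    "age": 25,
    "name": "Frank Wilson"
  },
  {
    "age": 42,
    "name": "Mia Taylor"
  }
]


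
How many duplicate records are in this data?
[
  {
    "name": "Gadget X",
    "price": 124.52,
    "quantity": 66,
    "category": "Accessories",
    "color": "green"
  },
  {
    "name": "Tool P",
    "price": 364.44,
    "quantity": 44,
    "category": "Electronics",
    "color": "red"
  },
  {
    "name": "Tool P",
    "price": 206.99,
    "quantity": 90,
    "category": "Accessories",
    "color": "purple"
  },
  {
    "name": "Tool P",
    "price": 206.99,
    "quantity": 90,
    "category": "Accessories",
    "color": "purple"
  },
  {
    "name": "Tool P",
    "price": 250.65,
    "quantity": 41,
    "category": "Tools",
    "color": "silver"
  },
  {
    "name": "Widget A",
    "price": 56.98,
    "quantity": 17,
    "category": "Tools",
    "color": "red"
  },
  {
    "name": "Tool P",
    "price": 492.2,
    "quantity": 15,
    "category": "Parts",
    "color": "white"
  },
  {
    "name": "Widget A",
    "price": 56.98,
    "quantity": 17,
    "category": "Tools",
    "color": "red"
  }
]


Checking 8 records for duplicates:

  Row 1: Gadget X ($124.52, qty 66)
  Row 2: Tool P ($364.44, qty 44)
  Row 3: Tool P ($206.99, qty 90)
  Row 4: Tool P ($206.99, qty 90) <-- DUPLICATE
  Row 5: Tool P ($250.65, qty 41)
  Row 6: Widget A ($56.98, qty 17)
  Row 7: Tool P ($492.2, qty 15)
  Row 8: Widget A ($56.98, qty 17) <-- DUPLICATE

Duplicates found: 2
Unique records: 6

2 duplicates, 6 unique


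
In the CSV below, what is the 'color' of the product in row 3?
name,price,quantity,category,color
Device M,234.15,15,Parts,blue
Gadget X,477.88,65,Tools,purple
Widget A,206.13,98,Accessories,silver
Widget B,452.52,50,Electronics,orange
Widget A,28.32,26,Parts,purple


Query: Row 3 ('Widget A'), column 'color'
Value: silver

silver


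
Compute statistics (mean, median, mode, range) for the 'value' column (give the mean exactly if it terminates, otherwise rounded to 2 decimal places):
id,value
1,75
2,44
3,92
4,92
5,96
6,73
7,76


Data: [75, 44, 92, 92, 96, 73, 76]
Count: 7
Sum: 548
Mean: 548/7 ≈ 78.29 (rounded to 2 decimal places)
Sorted: [44, 73, 75, 76, 92, 92, 96]
Median: 76.0
Mode: 92 (2 times)
Range: 96 - 44 = 52
Min: 44, Max: 96

mean≈78.29, median=76.0, mode=92, range=52


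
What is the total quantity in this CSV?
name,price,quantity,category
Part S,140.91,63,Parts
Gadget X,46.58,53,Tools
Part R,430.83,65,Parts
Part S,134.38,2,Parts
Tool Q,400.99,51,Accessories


Computing total quantity:
Values: [63, 53, 65, 2, 51]
Sum = 234

234


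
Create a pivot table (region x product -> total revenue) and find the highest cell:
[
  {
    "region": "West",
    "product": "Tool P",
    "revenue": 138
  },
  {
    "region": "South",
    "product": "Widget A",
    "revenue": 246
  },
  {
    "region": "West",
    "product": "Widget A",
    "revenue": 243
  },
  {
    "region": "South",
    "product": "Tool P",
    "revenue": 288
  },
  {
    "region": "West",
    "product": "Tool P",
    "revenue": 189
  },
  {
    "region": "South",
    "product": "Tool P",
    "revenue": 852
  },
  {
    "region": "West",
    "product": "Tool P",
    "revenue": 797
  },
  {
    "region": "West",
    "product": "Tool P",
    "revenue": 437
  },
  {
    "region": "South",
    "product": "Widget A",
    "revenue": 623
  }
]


Pivot: region (rows) x product (columns) -> total revenue

     Tool P        Widget A    
South         1140           869  
West          1561           243  

Highest: West / Tool P = $1561

West / Tool P = $1561


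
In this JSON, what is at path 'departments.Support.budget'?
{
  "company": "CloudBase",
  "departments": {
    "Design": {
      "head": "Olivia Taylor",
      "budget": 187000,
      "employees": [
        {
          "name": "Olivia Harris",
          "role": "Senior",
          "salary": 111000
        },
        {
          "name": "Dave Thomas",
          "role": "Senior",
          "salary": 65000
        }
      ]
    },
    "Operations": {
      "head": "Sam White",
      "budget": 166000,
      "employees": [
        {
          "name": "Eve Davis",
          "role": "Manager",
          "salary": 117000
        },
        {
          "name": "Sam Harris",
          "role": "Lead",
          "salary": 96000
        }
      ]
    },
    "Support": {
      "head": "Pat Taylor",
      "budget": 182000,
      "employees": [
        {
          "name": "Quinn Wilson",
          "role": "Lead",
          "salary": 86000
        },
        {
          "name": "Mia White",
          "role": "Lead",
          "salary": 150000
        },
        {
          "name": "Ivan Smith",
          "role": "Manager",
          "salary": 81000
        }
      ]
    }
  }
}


Path: departments.Support.budget

Navigate:
  -> departments
  -> Support
  -> budget = 182000

182000


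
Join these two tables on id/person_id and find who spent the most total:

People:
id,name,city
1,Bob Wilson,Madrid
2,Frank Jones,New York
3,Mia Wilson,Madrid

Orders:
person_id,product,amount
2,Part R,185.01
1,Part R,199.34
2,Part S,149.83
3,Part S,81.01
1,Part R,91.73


Join on: people.id = orders.person_id

Joined rows:
  Frank Jones (New York) bought Part R for $185.01
  Bob Wilson (Madrid) bought Part R for $199.34
  Frank Jones (New York) bought Part S for $149.83
  Mia Wilson (Madrid) bought Part S for $81.01
  Bob Wilson (Madrid) bought Part R for $91.73

Total per person:
  Frank Jones: $334.84
  Bob Wilson: $291.07
  Mia Wilson: $81.01

Top spender: Frank Jones ($334.84)

Frank Jones ($334.84)


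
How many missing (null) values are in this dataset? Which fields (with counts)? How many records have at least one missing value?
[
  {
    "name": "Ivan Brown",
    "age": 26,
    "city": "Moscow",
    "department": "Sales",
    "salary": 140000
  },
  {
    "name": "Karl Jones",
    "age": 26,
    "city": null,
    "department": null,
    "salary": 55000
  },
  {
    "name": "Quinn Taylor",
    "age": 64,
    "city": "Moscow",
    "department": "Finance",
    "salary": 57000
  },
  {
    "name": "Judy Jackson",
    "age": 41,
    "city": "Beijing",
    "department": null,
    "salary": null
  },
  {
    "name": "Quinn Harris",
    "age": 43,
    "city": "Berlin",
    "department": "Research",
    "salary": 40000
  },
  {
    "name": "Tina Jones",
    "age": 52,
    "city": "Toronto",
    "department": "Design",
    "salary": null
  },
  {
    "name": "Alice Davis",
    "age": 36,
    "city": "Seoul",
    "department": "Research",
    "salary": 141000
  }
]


Checking for missing (null) values in 7 records:

  Ivan Brown: complete
  Karl Jones: city, department
  Quinn Taylor: complete
  Judy Jackson: department, salary
  Quinn Harris: complete
  Tina Jones: salary
  Alice Davis: complete

Per field:
  name: 0 missing
  age: 0 missing
  city: 1 missing
  department: 2 missing
  salary: 2 missing

Total missing values: 5
Records with any missing: 3

5 missing values (city: 1, department: 2, salary: 2); 3 incomplete records


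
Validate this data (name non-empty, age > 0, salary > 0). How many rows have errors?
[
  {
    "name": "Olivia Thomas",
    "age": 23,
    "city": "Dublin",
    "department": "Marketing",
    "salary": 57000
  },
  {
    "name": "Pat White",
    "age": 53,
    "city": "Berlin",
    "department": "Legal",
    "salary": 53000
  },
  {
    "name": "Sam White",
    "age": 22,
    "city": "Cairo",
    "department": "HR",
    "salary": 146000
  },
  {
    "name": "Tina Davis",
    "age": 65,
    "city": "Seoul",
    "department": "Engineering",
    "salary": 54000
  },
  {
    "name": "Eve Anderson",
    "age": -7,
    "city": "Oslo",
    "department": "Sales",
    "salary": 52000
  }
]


Validating 5 records:
Rules: name non-empty, age > 0, salary > 0

  Row 1 (Olivia Thomas): OK
  Row 2 (Pat White): OK
  Row 3 (Sam White): OK
  Row 4 (Tina Davis): OK
  Row 5 (Eve Anderson): negative age: -7

Total errors: 1

1 errors
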